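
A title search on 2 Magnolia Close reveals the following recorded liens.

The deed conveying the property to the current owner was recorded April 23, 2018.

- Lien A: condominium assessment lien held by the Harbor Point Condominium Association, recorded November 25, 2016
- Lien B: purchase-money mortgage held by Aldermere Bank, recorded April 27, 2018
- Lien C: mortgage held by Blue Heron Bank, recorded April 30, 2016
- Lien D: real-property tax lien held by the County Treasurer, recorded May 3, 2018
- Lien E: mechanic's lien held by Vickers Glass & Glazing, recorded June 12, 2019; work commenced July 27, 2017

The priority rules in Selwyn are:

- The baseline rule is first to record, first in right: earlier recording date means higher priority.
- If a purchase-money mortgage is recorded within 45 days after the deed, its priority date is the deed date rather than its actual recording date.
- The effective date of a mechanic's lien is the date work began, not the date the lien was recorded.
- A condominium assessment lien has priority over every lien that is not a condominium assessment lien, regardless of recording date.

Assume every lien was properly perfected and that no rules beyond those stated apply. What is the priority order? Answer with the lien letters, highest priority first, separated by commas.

Adjusting effective dates: B was recorded within the 45-day window, so its effective date is the deed date April 23, 2018; E relates back to July 27, 2017 (work commenced).
A is a condominium assessment lien, so it outranks all other liens regardless of date.
Among the remaining liens, by effective date: C (April 30, 2016), E (July 27, 2017), B (April 23, 2018), D (May 3, 2018).

A, C, E, B, D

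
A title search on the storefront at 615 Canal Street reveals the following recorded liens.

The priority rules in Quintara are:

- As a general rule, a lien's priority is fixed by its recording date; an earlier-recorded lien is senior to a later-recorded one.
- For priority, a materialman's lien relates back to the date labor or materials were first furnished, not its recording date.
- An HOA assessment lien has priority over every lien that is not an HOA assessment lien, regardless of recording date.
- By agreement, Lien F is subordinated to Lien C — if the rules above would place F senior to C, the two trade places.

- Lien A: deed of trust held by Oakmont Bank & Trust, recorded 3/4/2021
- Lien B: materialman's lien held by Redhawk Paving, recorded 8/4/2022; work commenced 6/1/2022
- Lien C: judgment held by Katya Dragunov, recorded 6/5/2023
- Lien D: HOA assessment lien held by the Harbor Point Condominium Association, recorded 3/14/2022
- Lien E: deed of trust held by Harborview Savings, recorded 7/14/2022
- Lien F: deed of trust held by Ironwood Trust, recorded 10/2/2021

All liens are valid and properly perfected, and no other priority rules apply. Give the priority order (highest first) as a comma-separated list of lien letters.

Effective dates: B is treated as recorded 6/1/2022, the work-commencement date.
D is an HOA assessment lien, so it outranks all other liens regardless of date.
Among the remaining liens, by effective date: A (3/4/2021), F (10/2/2021), B (6/1/2022), E (7/14/2022), C (6/5/2023).
The subordination applies — F was senior to C — so F and C swap.

D, A, C, B, E, F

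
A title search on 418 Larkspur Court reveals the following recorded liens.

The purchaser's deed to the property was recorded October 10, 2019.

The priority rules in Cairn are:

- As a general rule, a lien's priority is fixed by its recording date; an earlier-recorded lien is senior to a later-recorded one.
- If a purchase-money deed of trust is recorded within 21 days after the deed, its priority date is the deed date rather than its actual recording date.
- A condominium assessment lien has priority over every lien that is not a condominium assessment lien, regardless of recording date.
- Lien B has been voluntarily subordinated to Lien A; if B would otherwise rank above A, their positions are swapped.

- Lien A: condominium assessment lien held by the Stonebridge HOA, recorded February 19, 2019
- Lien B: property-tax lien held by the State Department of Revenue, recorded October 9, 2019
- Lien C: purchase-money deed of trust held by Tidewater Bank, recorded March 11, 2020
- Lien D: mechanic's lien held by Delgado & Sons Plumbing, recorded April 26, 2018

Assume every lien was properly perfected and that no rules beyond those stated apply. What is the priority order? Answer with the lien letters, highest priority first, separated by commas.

Effective dates: C was recorded 153 days after the deed, outside the 21-day window, so it keeps its recording date.
As a condominium assessment lien, A is senior to every other lien.
Among the remaining liens, by effective date: D (April 26, 2018), B (October 9, 2019), C (March 11, 2020).
B is already junior to A, so the subordination agreement changes nothing.

A, D, B, C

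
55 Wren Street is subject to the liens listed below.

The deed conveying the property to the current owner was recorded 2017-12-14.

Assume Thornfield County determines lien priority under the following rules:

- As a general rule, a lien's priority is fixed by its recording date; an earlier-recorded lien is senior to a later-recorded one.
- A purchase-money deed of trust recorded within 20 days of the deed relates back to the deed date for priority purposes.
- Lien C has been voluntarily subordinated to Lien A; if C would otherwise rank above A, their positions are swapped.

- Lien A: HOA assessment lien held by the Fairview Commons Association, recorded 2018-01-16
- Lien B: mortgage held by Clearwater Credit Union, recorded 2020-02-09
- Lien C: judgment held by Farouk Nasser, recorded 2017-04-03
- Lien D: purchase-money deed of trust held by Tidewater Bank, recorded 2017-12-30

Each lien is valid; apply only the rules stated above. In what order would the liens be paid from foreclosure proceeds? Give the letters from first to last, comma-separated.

A, D, C, B

Effective dates: D relates back to the deed date 2017-12-14.
By effective date: C (2017-04-03), D (2017-12-14), A (2018-01-16), B (2020-02-09).
The subordination applies — C was senior to A — so C and A swap.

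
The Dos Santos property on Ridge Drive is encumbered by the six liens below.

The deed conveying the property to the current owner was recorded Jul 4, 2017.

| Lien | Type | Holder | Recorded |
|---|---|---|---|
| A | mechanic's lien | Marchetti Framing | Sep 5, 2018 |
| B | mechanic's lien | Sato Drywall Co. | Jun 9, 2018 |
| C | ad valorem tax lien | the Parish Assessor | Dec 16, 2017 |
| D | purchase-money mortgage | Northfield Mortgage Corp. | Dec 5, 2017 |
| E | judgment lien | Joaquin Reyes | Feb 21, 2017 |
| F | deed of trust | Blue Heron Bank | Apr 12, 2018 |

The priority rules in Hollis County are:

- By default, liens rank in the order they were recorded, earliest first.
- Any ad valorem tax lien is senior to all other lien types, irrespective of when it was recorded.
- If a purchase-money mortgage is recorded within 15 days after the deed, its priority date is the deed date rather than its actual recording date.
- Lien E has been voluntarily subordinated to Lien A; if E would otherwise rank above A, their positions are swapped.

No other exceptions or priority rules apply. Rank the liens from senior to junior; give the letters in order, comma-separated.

C, A, D, F, B, E

Adjusting effective dates: D was recorded 154 days after the deed, outside the 15-day window, so it keeps its recording date.
As an ad valorem tax lien, C is senior to every other lien.
Ordering the rest by effective date: E (Feb 21, 2017), D (Dec 5, 2017), F (Apr 12, 2018), B (Jun 9, 2018), A (Sep 5, 2018).
Because E would otherwise rank above A, the subordination swaps them.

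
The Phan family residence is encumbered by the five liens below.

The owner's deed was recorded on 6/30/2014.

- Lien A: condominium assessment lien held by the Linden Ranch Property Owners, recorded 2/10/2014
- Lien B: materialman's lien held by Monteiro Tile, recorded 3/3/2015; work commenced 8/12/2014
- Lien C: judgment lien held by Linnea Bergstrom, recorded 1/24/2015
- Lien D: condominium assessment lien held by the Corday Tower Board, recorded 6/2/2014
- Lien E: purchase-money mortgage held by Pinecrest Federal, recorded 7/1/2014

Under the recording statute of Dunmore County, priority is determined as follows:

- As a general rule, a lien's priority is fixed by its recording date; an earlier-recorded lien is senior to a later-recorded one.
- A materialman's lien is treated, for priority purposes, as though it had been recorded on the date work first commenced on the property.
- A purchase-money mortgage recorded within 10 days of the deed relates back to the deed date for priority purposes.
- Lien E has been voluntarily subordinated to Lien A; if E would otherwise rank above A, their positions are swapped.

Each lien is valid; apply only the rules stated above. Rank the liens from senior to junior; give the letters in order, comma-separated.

Adjusting effective dates: B is treated as recorded 8/12/2014, the work-commencement date; E was recorded within the 10-day window, so its effective date is the deed date 6/30/2014.
Sorted by effective date: A (2/10/2014), D (6/2/2014), E (6/30/2014), B (8/12/2014), C (1/24/2015).
E already ranks below A; the subordination has no effect.

A, D, E, B, C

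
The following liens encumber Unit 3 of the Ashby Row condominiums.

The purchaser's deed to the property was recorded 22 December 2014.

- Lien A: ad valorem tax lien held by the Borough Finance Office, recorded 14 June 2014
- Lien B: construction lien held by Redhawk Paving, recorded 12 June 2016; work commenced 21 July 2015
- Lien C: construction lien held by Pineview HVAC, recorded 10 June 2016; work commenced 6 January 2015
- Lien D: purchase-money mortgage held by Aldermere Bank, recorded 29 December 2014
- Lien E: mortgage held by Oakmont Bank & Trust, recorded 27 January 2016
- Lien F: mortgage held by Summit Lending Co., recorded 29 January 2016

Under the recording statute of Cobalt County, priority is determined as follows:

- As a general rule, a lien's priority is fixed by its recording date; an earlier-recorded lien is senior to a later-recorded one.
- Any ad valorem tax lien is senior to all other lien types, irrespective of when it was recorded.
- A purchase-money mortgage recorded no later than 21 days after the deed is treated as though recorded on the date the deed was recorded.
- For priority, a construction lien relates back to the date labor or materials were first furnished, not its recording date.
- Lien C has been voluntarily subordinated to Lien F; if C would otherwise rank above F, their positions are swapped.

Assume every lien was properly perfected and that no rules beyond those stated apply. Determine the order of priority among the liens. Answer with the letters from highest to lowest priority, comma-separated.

First, effective dates: B's effective date is 21 July 2015, when work began; C is treated as recorded 6 January 2015, the work-commencement date; D was recorded within the 21-day window, so its effective date is the deed date 22 December 2014.
A, as an ad valorem tax lien, has superpriority and ranks first.
The other liens, earliest effective date first: D (22 December 2014), C (6 January 2015), B (21 July 2015), E (27 January 2016), F (29 January 2016).
The subordination applies — C was senior to F — so C and F swap.

A, D, F, B, E, C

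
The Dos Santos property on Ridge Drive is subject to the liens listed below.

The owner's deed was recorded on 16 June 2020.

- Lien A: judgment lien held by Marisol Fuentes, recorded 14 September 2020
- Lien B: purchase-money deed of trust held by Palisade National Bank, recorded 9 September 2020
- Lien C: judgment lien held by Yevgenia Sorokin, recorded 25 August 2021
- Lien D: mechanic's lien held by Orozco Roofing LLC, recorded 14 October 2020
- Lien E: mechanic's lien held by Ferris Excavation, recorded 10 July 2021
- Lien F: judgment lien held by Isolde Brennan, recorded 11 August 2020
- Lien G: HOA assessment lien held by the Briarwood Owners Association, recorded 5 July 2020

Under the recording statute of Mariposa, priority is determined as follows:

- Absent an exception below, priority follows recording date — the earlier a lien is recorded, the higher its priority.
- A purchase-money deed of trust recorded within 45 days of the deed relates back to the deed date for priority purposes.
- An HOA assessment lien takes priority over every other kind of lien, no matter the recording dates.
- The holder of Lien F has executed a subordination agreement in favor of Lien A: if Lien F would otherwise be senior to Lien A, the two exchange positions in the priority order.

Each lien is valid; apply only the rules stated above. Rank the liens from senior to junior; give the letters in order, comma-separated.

First, effective dates: B was recorded 85 days after the deed, outside the 45-day window, so it keeps its recording date.
G is an HOA assessment lien and takes priority over every other lien.
Remaining liens by effective date: F (11 August 2020), B (9 September 2020), A (14 September 2020), D (14 October 2020), E (10 July 2021), C (25 August 2021).
F is senior to A before the subordination, so the two trade places.

G, A, B, F, D, E, C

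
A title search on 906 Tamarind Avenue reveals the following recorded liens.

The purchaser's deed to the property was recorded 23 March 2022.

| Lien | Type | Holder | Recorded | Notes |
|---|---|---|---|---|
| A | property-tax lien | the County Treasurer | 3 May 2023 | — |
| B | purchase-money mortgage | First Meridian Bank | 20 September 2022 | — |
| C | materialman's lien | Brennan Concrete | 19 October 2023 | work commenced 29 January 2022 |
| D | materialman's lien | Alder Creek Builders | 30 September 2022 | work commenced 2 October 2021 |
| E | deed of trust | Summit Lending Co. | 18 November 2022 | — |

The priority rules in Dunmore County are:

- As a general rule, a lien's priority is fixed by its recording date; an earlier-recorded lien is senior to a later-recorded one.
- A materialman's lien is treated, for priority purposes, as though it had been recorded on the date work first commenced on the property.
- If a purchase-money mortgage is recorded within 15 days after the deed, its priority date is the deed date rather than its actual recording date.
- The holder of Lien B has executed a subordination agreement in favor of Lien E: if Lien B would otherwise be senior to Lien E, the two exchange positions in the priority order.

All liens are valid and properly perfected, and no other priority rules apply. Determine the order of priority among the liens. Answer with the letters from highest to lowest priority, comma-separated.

D, C, E, B, A

First, effective dates: B was recorded 181 days after the deed, outside the 15-day window, so it keeps its recording date; C relates back to 29 January 2022 (work commenced); D relates back to 2 October 2021 (work commenced).
By effective date, earliest first: D (2 October 2021), C (29 January 2022), B (20 September 2022), E (18 November 2022), A (3 May 2023).
B is senior to E before the subordination, so the two trade places.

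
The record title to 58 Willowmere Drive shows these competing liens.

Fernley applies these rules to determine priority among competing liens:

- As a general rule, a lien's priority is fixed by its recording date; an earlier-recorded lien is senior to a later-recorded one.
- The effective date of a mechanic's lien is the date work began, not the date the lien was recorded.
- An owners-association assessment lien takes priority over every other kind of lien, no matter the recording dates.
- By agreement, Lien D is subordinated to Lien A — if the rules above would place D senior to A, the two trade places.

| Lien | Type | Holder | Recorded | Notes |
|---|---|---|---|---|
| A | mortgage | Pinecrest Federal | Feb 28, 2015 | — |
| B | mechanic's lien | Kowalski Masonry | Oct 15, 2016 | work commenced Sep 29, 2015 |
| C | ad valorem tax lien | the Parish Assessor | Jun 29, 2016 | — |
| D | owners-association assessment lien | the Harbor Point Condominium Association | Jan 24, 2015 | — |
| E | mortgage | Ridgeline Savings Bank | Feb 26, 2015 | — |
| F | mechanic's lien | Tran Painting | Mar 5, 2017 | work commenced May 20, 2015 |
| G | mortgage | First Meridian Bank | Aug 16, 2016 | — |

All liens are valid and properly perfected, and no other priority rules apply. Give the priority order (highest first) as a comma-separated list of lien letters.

A, E, D, F, B, C, G

Adjusting effective dates: B's effective date is Sep 29, 2015, when work began; F's effective date is May 20, 2015, when work began.
D, as an owners-association assessment lien, has superpriority and ranks first.
Remaining liens by effective date: E (Feb 26, 2015), A (Feb 28, 2015), F (May 20, 2015), B (Sep 29, 2015), C (Jun 29, 2016), G (Aug 16, 2016).
D is senior to A before the subordination, so the two trade places.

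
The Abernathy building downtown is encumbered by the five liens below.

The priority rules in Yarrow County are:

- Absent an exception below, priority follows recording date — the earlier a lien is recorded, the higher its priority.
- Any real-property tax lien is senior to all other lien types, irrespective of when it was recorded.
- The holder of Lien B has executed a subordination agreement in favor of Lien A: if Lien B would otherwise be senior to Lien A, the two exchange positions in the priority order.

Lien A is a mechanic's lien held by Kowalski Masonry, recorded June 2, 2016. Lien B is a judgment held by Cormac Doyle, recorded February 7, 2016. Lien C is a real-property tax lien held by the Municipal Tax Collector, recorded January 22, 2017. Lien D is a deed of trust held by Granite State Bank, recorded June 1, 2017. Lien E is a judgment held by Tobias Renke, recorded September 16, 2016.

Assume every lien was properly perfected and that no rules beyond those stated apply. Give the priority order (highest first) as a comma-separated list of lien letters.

C, A, B, E, D

C is a real-property tax lien, so it outranks all other liens regardless of date.
The other liens, earliest effective date first: B (February 7, 2016), A (June 2, 2016), E (September 16, 2016), D (June 1, 2017).
Because B would otherwise rank above A, the subordination swaps them.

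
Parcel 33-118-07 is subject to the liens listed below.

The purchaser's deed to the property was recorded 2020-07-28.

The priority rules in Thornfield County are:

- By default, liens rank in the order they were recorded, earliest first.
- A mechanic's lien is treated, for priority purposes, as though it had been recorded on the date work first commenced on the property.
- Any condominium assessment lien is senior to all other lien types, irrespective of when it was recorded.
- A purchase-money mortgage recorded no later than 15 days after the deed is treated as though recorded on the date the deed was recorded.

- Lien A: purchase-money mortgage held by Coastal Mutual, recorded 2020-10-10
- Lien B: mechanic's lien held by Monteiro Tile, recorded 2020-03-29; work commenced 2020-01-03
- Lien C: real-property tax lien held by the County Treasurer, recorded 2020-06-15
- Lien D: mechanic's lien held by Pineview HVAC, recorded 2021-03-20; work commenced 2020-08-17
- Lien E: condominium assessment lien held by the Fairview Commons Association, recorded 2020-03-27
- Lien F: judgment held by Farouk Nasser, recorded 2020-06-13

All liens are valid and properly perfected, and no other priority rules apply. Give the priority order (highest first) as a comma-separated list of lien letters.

E, B, F, C, D, A

Effective dates: A missed the 15-day window (74 days after the deed), so its recording date stands; B is treated as recorded 2020-01-03, the work-commencement date; D's effective date is 2020-08-17, when work began.
E, as a condominium assessment lien, has superpriority and ranks first.
The other liens, earliest effective date first: B (2020-01-03), F (2020-06-13), C (2020-06-15), D (2020-08-17), A (2020-10-10).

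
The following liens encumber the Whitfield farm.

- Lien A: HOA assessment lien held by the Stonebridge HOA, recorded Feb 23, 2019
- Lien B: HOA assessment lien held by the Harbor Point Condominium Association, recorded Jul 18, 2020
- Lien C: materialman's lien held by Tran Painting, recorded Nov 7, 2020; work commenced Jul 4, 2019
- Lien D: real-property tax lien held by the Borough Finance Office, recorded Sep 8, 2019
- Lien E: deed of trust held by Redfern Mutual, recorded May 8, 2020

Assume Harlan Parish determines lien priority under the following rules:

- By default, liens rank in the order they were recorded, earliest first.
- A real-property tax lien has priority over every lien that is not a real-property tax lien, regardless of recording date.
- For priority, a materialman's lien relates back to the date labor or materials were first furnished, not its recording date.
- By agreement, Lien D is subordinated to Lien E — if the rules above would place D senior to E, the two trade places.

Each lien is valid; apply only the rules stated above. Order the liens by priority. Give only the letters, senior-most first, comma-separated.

Adjusting effective dates: C is treated as recorded Jul 4, 2019, the work-commencement date.
D is a real-property tax lien and takes priority over every other lien.
Remaining liens by effective date: A (Feb 23, 2019), C (Jul 4, 2019), E (May 8, 2020), B (Jul 18, 2020).
D is senior to E before the subordination, so the two trade places.

E, A, C, D, B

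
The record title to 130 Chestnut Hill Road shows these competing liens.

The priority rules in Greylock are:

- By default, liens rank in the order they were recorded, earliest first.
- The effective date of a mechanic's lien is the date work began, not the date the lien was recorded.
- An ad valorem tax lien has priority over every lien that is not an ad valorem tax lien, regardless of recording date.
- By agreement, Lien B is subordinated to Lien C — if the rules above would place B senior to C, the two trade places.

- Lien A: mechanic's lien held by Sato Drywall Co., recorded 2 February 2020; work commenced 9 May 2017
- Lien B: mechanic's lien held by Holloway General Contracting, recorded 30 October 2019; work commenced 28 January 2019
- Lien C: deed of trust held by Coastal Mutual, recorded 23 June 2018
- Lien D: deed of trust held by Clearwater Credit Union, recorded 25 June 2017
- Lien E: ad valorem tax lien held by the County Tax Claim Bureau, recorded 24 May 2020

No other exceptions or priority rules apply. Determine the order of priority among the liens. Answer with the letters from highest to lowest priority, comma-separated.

First, effective dates: A relates back to 9 May 2017 (work commenced); B is treated as recorded 28 January 2019, the work-commencement date.
As an ad valorem tax lien, E is senior to every other lien.
Remaining liens by effective date: A (9 May 2017), D (25 June 2017), C (23 June 2018), B (28 January 2019).
B already ranks below C; the subordination has no effect.

E, A, D, C, B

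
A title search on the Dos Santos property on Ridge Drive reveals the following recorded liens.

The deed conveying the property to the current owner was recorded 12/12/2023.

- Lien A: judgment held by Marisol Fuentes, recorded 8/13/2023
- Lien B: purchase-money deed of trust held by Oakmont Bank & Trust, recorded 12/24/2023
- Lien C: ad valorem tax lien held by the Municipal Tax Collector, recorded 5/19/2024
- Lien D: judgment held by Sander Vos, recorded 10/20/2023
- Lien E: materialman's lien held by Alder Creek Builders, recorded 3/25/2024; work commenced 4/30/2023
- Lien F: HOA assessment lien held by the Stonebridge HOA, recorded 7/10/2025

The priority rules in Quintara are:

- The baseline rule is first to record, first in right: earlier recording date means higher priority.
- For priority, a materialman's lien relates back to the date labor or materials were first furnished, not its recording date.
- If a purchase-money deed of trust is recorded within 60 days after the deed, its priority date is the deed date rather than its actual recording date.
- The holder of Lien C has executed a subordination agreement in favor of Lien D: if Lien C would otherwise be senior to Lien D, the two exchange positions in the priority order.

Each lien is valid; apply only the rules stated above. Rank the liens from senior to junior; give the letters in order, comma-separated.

Effective dates after the stated exceptions: B's effective date is the deed date, 12/12/2023; E is treated as recorded 4/30/2023, the work-commencement date.
Ordering by effective date: E (4/30/2023), A (8/13/2023), D (10/20/2023), B (12/12/2023), C (5/19/2024), F (7/10/2025).
C is already junior to D, so the subordination agreement changes nothing.

E, A, D, B, C, F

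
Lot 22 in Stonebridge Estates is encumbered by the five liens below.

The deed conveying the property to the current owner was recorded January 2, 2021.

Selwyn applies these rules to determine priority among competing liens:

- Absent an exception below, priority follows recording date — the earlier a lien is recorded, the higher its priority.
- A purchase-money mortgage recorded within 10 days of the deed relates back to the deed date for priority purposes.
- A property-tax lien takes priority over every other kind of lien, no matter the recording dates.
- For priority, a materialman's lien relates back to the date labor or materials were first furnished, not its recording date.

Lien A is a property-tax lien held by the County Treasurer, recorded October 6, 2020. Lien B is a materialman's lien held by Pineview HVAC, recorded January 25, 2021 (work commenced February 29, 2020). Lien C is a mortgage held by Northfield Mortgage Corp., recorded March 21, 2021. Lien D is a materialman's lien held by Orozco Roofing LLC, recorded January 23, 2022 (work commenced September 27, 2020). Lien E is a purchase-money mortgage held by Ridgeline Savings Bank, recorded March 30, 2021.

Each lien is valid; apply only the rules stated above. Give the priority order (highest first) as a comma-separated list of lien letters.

A, B, D, C, E

Adjusting effective dates: B relates back to February 29, 2020 (work commenced); D is treated as recorded September 27, 2020, the work-commencement date; E was recorded 87 days after the deed — beyond 10 days — so no relation-back applies.
A, as a property-tax lien, has superpriority and ranks first.
Among the remaining liens, by effective date: B (February 29, 2020), D (September 27, 2020), C (March 21, 2021), E (March 30, 2021).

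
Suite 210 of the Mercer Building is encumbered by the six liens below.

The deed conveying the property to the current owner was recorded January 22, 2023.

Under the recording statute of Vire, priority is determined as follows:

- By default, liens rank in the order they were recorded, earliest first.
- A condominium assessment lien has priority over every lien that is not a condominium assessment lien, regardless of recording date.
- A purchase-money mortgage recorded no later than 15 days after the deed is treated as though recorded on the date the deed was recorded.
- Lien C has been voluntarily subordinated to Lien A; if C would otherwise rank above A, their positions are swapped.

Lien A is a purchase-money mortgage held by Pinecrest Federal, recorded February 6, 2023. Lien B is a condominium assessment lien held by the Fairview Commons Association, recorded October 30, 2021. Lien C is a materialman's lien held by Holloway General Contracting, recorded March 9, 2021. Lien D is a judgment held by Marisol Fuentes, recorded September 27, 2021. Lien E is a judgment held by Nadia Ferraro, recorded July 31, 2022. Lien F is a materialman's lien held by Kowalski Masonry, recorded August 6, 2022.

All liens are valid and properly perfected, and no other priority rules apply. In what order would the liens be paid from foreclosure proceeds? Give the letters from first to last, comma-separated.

First, effective dates: A's effective date is the deed date, January 22, 2023.
B, as a condominium assessment lien, has superpriority and ranks first.
Ordering the rest by effective date: C (March 9, 2021), D (September 27, 2021), E (July 31, 2022), F (August 6, 2022), A (January 22, 2023).
The subordination applies — C was senior to A — so C and A swap.

B, A, D, E, F, C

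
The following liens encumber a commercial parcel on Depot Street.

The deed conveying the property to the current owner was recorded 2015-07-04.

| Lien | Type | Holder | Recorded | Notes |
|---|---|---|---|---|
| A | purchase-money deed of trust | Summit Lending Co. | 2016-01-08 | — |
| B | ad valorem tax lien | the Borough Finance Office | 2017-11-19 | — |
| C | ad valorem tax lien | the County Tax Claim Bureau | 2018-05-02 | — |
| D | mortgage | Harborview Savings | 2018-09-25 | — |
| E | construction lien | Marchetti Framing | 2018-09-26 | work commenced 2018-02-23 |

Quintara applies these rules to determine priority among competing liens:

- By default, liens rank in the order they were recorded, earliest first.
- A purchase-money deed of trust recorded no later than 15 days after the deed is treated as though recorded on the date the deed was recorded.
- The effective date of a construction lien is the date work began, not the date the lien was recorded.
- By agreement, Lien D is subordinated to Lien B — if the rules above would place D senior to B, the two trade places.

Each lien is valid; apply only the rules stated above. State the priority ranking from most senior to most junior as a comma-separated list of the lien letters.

A, B, E, C, D

Effective dates: A was recorded 188 days after the deed — beyond 15 days — so no relation-back applies; E is treated as recorded 2018-02-23, the work-commencement date.
Ordering by effective date: A (2016-01-08), B (2017-11-19), E (2018-02-23), C (2018-05-02), D (2018-09-25).
Since D is not senior to B, the subordination leaves the order unchanged.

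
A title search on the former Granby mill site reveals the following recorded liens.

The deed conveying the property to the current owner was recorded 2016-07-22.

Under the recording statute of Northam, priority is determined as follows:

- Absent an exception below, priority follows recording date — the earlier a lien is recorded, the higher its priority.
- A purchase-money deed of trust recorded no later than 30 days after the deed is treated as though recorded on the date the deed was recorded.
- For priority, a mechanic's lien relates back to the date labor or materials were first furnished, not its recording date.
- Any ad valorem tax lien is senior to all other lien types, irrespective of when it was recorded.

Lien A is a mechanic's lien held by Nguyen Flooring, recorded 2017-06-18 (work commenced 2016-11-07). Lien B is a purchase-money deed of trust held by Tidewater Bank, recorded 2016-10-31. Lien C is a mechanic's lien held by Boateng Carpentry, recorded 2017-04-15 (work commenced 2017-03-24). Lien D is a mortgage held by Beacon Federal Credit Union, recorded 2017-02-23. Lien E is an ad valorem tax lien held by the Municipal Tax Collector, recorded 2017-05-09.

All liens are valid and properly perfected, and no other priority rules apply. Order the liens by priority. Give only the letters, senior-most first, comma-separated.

Adjusting effective dates: A is treated as recorded 2016-11-07, the work-commencement date; B missed the 30-day window (101 days after the deed), so its recording date stands; C is treated as recorded 2017-03-24, the work-commencement date.
E, as an ad valorem tax lien, has superpriority and ranks first.
The other liens, earliest effective date first: B (2016-10-31), A (2016-11-07), D (2017-02-23), C (2017-03-24).

E, B, A, D, C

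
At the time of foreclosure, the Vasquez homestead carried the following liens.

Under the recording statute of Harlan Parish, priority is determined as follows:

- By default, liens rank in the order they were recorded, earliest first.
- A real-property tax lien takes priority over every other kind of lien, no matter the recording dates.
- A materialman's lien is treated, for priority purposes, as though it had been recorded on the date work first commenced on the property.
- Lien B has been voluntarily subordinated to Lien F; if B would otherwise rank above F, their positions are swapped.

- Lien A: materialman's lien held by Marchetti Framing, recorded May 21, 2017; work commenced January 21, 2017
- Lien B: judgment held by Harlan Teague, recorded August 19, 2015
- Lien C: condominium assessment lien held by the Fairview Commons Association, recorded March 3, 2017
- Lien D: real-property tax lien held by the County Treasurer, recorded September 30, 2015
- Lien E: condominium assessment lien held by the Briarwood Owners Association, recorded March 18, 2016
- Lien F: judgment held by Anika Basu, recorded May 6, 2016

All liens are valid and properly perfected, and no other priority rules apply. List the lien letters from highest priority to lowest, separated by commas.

Effective dates: A is treated as recorded January 21, 2017, the work-commencement date.
D is a real-property tax lien, so it outranks all other liens regardless of date.
Among the remaining liens, by effective date: B (August 19, 2015), E (March 18, 2016), F (May 6, 2016), A (January 21, 2017), C (March 3, 2017).
B is senior to F before the subordination, so the two trade places.

D, F, E, B, A, C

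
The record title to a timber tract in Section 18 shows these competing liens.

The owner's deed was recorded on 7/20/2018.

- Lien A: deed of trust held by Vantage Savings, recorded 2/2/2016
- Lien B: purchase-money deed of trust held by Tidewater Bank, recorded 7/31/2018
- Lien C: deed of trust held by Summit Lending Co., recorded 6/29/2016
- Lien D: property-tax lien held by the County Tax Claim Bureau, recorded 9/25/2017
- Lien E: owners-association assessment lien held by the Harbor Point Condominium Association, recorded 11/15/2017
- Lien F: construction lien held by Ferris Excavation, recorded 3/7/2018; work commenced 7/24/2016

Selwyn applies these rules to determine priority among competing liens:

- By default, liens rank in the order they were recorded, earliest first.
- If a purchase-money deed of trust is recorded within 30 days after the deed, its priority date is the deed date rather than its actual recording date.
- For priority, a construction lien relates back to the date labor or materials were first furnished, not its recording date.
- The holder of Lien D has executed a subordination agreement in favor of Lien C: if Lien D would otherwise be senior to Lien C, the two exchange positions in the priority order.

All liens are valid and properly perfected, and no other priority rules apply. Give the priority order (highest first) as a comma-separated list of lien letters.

A, C, F, D, E, B

Adjusting effective dates: B relates back to the deed date 7/20/2018; F is treated as recorded 7/24/2016, the work-commencement date.
By effective date: A (2/2/2016), C (6/29/2016), F (7/24/2016), D (9/25/2017), E (11/15/2017), B (7/20/2018).
D is already junior to C, so the subordination agreement changes nothing.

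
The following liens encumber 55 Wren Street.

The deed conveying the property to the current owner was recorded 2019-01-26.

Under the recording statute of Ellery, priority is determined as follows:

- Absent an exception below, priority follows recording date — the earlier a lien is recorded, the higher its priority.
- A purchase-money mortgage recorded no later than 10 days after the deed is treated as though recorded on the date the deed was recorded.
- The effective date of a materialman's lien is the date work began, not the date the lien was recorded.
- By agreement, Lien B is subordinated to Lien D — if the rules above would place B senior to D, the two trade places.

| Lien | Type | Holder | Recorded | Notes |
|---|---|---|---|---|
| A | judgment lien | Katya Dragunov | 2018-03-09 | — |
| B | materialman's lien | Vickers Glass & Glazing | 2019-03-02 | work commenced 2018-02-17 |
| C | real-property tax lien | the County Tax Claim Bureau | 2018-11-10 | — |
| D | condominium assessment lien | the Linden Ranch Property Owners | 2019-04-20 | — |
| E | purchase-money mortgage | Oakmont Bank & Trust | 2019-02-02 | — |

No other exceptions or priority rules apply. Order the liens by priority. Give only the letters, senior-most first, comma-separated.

Effective dates: B's effective date is 2018-02-17, when work began; E relates back to the deed date 2019-01-26.
Ordering by effective date: B (2018-02-17), A (2018-03-09), C (2018-11-10), E (2019-01-26), D (2019-04-20).
B is senior to D before the subordination, so the two trade places.

D, A, C, E, B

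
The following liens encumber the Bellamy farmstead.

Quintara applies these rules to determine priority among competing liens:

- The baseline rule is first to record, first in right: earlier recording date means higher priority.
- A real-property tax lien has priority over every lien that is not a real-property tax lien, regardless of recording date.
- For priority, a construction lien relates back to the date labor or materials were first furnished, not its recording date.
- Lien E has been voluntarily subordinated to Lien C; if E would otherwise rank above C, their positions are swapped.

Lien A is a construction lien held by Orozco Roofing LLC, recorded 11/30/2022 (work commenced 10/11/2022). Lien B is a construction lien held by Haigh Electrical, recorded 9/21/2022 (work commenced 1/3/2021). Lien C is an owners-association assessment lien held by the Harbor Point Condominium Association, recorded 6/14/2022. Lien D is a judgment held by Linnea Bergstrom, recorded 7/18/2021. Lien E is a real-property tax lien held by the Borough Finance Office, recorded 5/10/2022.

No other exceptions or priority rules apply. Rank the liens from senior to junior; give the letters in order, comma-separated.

Effective dates after the stated exceptions: A relates back to 10/11/2022 (work commenced); B relates back to 1/3/2021 (work commenced).
As a real-property tax lien, E is senior to every other lien.
The other liens, earliest effective date first: B (1/3/2021), D (7/18/2021), C (6/14/2022), A (10/11/2022).
E is senior to C before the subordination, so the two trade places.

C, B, D, E, A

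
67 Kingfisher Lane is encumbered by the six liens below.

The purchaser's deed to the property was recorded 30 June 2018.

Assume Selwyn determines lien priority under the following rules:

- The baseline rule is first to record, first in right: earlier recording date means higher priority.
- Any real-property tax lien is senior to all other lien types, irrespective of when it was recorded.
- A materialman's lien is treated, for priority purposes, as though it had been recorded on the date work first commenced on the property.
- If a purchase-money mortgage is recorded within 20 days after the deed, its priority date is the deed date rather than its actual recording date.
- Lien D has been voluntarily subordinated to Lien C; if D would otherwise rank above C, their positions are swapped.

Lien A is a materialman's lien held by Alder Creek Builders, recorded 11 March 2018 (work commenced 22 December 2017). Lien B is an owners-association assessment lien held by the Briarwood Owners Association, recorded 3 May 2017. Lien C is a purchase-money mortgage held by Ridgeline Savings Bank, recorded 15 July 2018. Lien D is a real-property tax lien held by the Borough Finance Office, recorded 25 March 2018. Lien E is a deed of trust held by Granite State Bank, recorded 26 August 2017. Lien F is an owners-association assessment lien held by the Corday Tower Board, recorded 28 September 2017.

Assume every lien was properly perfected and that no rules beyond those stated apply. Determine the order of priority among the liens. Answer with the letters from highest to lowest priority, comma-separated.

Adjusting effective dates: A is treated as recorded 22 December 2017, the work-commencement date; C relates back to the deed date 30 June 2018.
D is a real-property tax lien, so it outranks all other liens regardless of date.
Remaining liens by effective date: B (3 May 2017), E (26 August 2017), F (28 September 2017), A (22 December 2017), C (30 June 2018).
D would otherwise be senior to C, so under the subordination agreement D and C exchange positions.

C, B, E, F, A, D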